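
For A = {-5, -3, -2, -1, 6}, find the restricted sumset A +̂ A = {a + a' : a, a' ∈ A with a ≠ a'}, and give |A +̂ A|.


Restricted sumset: A +̂ A = {a + a' : a ∈ A, a' ∈ A, a ≠ a'}.
Equivalently, take A + A and drop any sum 2a that is achievable ONLY as a + a for a ∈ A (i.e. sums representable only with equal summands).
Enumerate pairs (a, a') with a < a' (symmetric, so each unordered pair gives one sum; this covers all a ≠ a'):
  -5 + -3 = -8
  -5 + -2 = -7
  -5 + -1 = -6
  -5 + 6 = 1
  -3 + -2 = -5
  -3 + -1 = -4
  -3 + 6 = 3
  -2 + -1 = -3
  -2 + 6 = 4
  -1 + 6 = 5
Collected distinct sums: {-8, -7, -6, -5, -4, -3, 1, 3, 4, 5}
|A +̂ A| = 10
(Reference bound: |A +̂ A| ≥ 2|A| - 3 for |A| ≥ 2, with |A| = 5 giving ≥ 7.)

|A +̂ A| = 10


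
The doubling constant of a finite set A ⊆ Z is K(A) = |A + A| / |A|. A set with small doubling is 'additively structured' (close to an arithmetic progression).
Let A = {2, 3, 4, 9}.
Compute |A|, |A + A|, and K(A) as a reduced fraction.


|A| = 4.
Compute A + A by enumerating all 16 pairs.
A + A = {4, 5, 6, 7, 8, 11, 12, 13, 18}, so |A + A| = 9.
K = |A + A| / |A| = 9/4 (already in lowest terms) ≈ 2.2500.
Reference: AP of size 4 gives K = 7/4 ≈ 1.7500; a fully generic set of size 4 gives K ≈ 2.5000.

|A| = 4, |A + A| = 9, K = 9/4.


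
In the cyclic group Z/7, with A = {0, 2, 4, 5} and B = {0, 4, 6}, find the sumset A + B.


Work in Z/7Z: reduce every sum a + b modulo 7.
Enumerate all 12 pairs:
a = 0: 0+0=0, 0+4=4, 0+6=6
a = 2: 2+0=2, 2+4=6, 2+6=1
a = 4: 4+0=4, 4+4=1, 4+6=3
a = 5: 5+0=5, 5+4=2, 5+6=4
Distinct residues collected: {0, 1, 2, 3, 4, 5, 6}
|A + B| = 7 (out of 7 total residues).

A + B = {0, 1, 2, 3, 4, 5, 6}


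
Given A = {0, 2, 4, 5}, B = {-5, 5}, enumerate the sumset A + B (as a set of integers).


A + B = {a + b : a ∈ A, b ∈ B}.
Enumerate all |A|·|B| = 4·2 = 8 pairs (a, b) and collect distinct sums.
a = 0: 0+-5=-5, 0+5=5
a = 2: 2+-5=-3, 2+5=7
a = 4: 4+-5=-1, 4+5=9
a = 5: 5+-5=0, 5+5=10
Collecting distinct sums: A + B = {-5, -3, -1, 0, 5, 7, 9, 10}
|A + B| = 8

A + B = {-5, -3, -1, 0, 5, 7, 9, 10}


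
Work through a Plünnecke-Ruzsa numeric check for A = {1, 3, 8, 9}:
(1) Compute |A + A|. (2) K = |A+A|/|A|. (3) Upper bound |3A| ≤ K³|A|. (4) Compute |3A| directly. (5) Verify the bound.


|A| = 4.
Step 1: Compute A + A by enumerating all 16 pairs.
A + A = {2, 4, 6, 9, 10, 11, 12, 16, 17, 18}, so |A + A| = 10.
Step 2: Doubling constant K = |A + A|/|A| = 10/4 = 10/4 ≈ 2.5000.
Step 3: Plünnecke-Ruzsa gives |3A| ≤ K³·|A| = (2.5000)³ · 4 ≈ 62.5000.
Step 4: Compute 3A = A + A + A directly by enumerating all triples (a,b,c) ∈ A³; |3A| = 19.
Step 5: Check 19 ≤ 62.5000? Yes ✓.

K = 10/4, Plünnecke-Ruzsa bound K³|A| ≈ 62.5000, |3A| = 19, inequality holds.


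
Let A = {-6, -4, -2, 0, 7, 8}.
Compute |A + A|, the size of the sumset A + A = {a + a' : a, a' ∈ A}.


A + A = {a + a' : a, a' ∈ A}; |A| = 6.
General bounds: 2|A| - 1 ≤ |A + A| ≤ |A|(|A|+1)/2, i.e. 11 ≤ |A + A| ≤ 21.
Lower bound 2|A|-1 is attained iff A is an arithmetic progression.
Enumerate sums a + a' for a ≤ a' (symmetric, so this suffices):
a = -6: -6+-6=-12, -6+-4=-10, -6+-2=-8, -6+0=-6, -6+7=1, -6+8=2
a = -4: -4+-4=-8, -4+-2=-6, -4+0=-4, -4+7=3, -4+8=4
a = -2: -2+-2=-4, -2+0=-2, -2+7=5, -2+8=6
a = 0: 0+0=0, 0+7=7, 0+8=8
a = 7: 7+7=14, 7+8=15
a = 8: 8+8=16
Distinct sums: {-12, -10, -8, -6, -4, -2, 0, 1, 2, 3, 4, 5, 6, 7, 8, 14, 15, 16}
|A + A| = 18

|A + A| = 18


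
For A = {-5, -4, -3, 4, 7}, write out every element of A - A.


A - A = {a - a' : a, a' ∈ A}.
Compute a - a' for each ordered pair (a, a'):
a = -5: -5--5=0, -5--4=-1, -5--3=-2, -5-4=-9, -5-7=-12
a = -4: -4--5=1, -4--4=0, -4--3=-1, -4-4=-8, -4-7=-11
a = -3: -3--5=2, -3--4=1, -3--3=0, -3-4=-7, -3-7=-10
a = 4: 4--5=9, 4--4=8, 4--3=7, 4-4=0, 4-7=-3
a = 7: 7--5=12, 7--4=11, 7--3=10, 7-4=3, 7-7=0
Collecting distinct values (and noting 0 appears from a-a):
A - A = {-12, -11, -10, -9, -8, -7, -3, -2, -1, 0, 1, 2, 3, 7, 8, 9, 10, 11, 12}
|A - A| = 19

A - A = {-12, -11, -10, -9, -8, -7, -3, -2, -1, 0, 1, 2, 3, 7, 8, 9, 10, 11, 12}


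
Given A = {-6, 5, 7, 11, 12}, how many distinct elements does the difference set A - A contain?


A - A = {a - a' : a, a' ∈ A}; |A| = 5.
Bounds: 2|A|-1 ≤ |A - A| ≤ |A|² - |A| + 1, i.e. 9 ≤ |A - A| ≤ 21.
Note: 0 ∈ A - A always (from a - a). The set is symmetric: if d ∈ A - A then -d ∈ A - A.
Enumerate nonzero differences d = a - a' with a > a' (then include -d):
Positive differences: {1, 2, 4, 5, 6, 7, 11, 13, 17, 18}
Full difference set: {0} ∪ (positive diffs) ∪ (negative diffs).
|A - A| = 1 + 2·10 = 21 (matches direct enumeration: 21).

|A - A| = 21


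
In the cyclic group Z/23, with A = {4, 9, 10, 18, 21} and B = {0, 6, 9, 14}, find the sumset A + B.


Work in Z/23Z: reduce every sum a + b modulo 23.
Enumerate all 20 pairs:
a = 4: 4+0=4, 4+6=10, 4+9=13, 4+14=18
a = 9: 9+0=9, 9+6=15, 9+9=18, 9+14=0
a = 10: 10+0=10, 10+6=16, 10+9=19, 10+14=1
a = 18: 18+0=18, 18+6=1, 18+9=4, 18+14=9
a = 21: 21+0=21, 21+6=4, 21+9=7, 21+14=12
Distinct residues collected: {0, 1, 4, 7, 9, 10, 12, 13, 15, 16, 18, 19, 21}
|A + B| = 13 (out of 23 total residues).

A + B = {0, 1, 4, 7, 9, 10, 12, 13, 15, 16, 18, 19, 21}


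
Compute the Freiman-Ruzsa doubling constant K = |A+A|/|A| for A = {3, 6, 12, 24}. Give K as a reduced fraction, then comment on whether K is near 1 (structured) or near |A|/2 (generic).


|A| = 4.
Compute A + A by enumerating all 16 pairs.
A + A = {6, 9, 12, 15, 18, 24, 27, 30, 36, 48}, so |A + A| = 10.
K = |A + A| / |A| = 10/4 = 5/2 ≈ 2.5000.
Reference: AP of size 4 gives K = 7/4 ≈ 1.7500; a fully generic set of size 4 gives K ≈ 2.5000.

|A| = 4, |A + A| = 10, K = 10/4 = 5/2.


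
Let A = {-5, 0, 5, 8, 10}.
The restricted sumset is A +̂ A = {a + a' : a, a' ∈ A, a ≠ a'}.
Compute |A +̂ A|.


Restricted sumset: A +̂ A = {a + a' : a ∈ A, a' ∈ A, a ≠ a'}.
Equivalently, take A + A and drop any sum 2a that is achievable ONLY as a + a for a ∈ A (i.e. sums representable only with equal summands).
Enumerate pairs (a, a') with a < a' (symmetric, so each unordered pair gives one sum; this covers all a ≠ a'):
  -5 + 0 = -5
  -5 + 5 = 0
  -5 + 8 = 3
  -5 + 10 = 5
  0 + 5 = 5
  0 + 8 = 8
  0 + 10 = 10
  5 + 8 = 13
  5 + 10 = 15
  8 + 10 = 18
Collected distinct sums: {-5, 0, 3, 5, 8, 10, 13, 15, 18}
|A +̂ A| = 9
(Reference bound: |A +̂ A| ≥ 2|A| - 3 for |A| ≥ 2, with |A| = 5 giving ≥ 7.)

|A +̂ A| = 9


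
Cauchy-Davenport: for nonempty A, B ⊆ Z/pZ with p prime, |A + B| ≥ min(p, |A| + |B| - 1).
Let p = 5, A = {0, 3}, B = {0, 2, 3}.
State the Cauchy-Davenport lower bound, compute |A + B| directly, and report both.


Cauchy-Davenport: |A + B| ≥ min(p, |A| + |B| - 1) for A, B nonempty in Z/pZ.
|A| = 2, |B| = 3, p = 5.
CD lower bound = min(5, 2 + 3 - 1) = min(5, 4) = 4.
Compute A + B mod 5 directly:
a = 0: 0+0=0, 0+2=2, 0+3=3
a = 3: 3+0=3, 3+2=0, 3+3=1
A + B = {0, 1, 2, 3}, so |A + B| = 4.
Verify: 4 ≥ 4? Yes ✓.

CD lower bound = 4, actual |A + B| = 4.


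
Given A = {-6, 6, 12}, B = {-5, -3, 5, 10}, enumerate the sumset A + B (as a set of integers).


A + B = {a + b : a ∈ A, b ∈ B}.
Enumerate all |A|·|B| = 3·4 = 12 pairs (a, b) and collect distinct sums.
a = -6: -6+-5=-11, -6+-3=-9, -6+5=-1, -6+10=4
a = 6: 6+-5=1, 6+-3=3, 6+5=11, 6+10=16
a = 12: 12+-5=7, 12+-3=9, 12+5=17, 12+10=22
Collecting distinct sums: A + B = {-11, -9, -1, 1, 3, 4, 7, 9, 11, 16, 17, 22}
|A + B| = 12

A + B = {-11, -9, -1, 1, 3, 4, 7, 9, 11, 16, 17, 22}


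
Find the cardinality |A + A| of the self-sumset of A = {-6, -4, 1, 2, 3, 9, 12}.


A + A = {a + a' : a, a' ∈ A}; |A| = 7.
General bounds: 2|A| - 1 ≤ |A + A| ≤ |A|(|A|+1)/2, i.e. 13 ≤ |A + A| ≤ 28.
Lower bound 2|A|-1 is attained iff A is an arithmetic progression.
Enumerate sums a + a' for a ≤ a' (symmetric, so this suffices):
a = -6: -6+-6=-12, -6+-4=-10, -6+1=-5, -6+2=-4, -6+3=-3, -6+9=3, -6+12=6
a = -4: -4+-4=-8, -4+1=-3, -4+2=-2, -4+3=-1, -4+9=5, -4+12=8
a = 1: 1+1=2, 1+2=3, 1+3=4, 1+9=10, 1+12=13
a = 2: 2+2=4, 2+3=5, 2+9=11, 2+12=14
a = 3: 3+3=6, 3+9=12, 3+12=15
a = 9: 9+9=18, 9+12=21
a = 12: 12+12=24
Distinct sums: {-12, -10, -8, -5, -4, -3, -2, -1, 2, 3, 4, 5, 6, 8, 10, 11, 12, 13, 14, 15, 18, 21, 24}
|A + A| = 23

|A + A| = 23


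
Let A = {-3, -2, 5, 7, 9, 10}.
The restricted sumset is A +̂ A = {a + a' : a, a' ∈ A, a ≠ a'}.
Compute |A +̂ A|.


Restricted sumset: A +̂ A = {a + a' : a ∈ A, a' ∈ A, a ≠ a'}.
Equivalently, take A + A and drop any sum 2a that is achievable ONLY as a + a for a ∈ A (i.e. sums representable only with equal summands).
Enumerate pairs (a, a') with a < a' (symmetric, so each unordered pair gives one sum; this covers all a ≠ a'):
  -3 + -2 = -5
  -3 + 5 = 2
  -3 + 7 = 4
  -3 + 9 = 6
  -3 + 10 = 7
  -2 + 5 = 3
  -2 + 7 = 5
  -2 + 9 = 7
  -2 + 10 = 8
  5 + 7 = 12
  5 + 9 = 14
  5 + 10 = 15
  7 + 9 = 16
  7 + 10 = 17
  9 + 10 = 19
Collected distinct sums: {-5, 2, 3, 4, 5, 6, 7, 8, 12, 14, 15, 16, 17, 19}
|A +̂ A| = 14
(Reference bound: |A +̂ A| ≥ 2|A| - 3 for |A| ≥ 2, with |A| = 6 giving ≥ 9.)

|A +̂ A| = 14


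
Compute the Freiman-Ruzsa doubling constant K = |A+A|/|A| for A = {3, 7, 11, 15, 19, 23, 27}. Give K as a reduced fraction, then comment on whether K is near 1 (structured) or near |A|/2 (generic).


|A| = 7.
Compute A + A by enumerating all 49 pairs.
A + A = {6, 10, 14, 18, 22, 26, 30, 34, 38, 42, 46, 50, 54}, so |A + A| = 13.
K = |A + A| / |A| = 13/7 (already in lowest terms) ≈ 1.8571.
Reference: AP of size 7 gives K = 13/7 ≈ 1.8571; a fully generic set of size 7 gives K ≈ 4.0000.

|A| = 7, |A + A| = 13, K = 13/7.


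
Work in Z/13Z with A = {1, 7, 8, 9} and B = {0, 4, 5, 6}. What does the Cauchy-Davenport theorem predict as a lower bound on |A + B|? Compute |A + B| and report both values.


Cauchy-Davenport: |A + B| ≥ min(p, |A| + |B| - 1) for A, B nonempty in Z/pZ.
|A| = 4, |B| = 4, p = 13.
CD lower bound = min(13, 4 + 4 - 1) = min(13, 7) = 7.
Compute A + B mod 13 directly:
a = 1: 1+0=1, 1+4=5, 1+5=6, 1+6=7
a = 7: 7+0=7, 7+4=11, 7+5=12, 7+6=0
a = 8: 8+0=8, 8+4=12, 8+5=0, 8+6=1
a = 9: 9+0=9, 9+4=0, 9+5=1, 9+6=2
A + B = {0, 1, 2, 5, 6, 7, 8, 9, 11, 12}, so |A + B| = 10.
Verify: 10 ≥ 7? Yes ✓.

CD lower bound = 7, actual |A + B| = 10.


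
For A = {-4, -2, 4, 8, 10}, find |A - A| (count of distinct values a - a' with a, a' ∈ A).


A - A = {a - a' : a, a' ∈ A}; |A| = 5.
Bounds: 2|A|-1 ≤ |A - A| ≤ |A|² - |A| + 1, i.e. 9 ≤ |A - A| ≤ 21.
Note: 0 ∈ A - A always (from a - a). The set is symmetric: if d ∈ A - A then -d ∈ A - A.
Enumerate nonzero differences d = a - a' with a > a' (then include -d):
Positive differences: {2, 4, 6, 8, 10, 12, 14}
Full difference set: {0} ∪ (positive diffs) ∪ (negative diffs).
|A - A| = 1 + 2·7 = 15 (matches direct enumeration: 15).

|A - A| = 15


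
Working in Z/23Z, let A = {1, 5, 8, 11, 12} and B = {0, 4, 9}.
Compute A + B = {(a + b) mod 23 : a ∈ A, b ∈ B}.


Work in Z/23Z: reduce every sum a + b modulo 23.
Enumerate all 15 pairs:
a = 1: 1+0=1, 1+4=5, 1+9=10
a = 5: 5+0=5, 5+4=9, 5+9=14
a = 8: 8+0=8, 8+4=12, 8+9=17
a = 11: 11+0=11, 11+4=15, 11+9=20
a = 12: 12+0=12, 12+4=16, 12+9=21
Distinct residues collected: {1, 5, 8, 9, 10, 11, 12, 14, 15, 16, 17, 20, 21}
|A + B| = 13 (out of 23 total residues).

A + B = {1, 5, 8, 9, 10, 11, 12, 14, 15, 16, 17, 20, 21}


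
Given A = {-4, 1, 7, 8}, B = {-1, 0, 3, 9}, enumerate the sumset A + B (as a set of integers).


A + B = {a + b : a ∈ A, b ∈ B}.
Enumerate all |A|·|B| = 4·4 = 16 pairs (a, b) and collect distinct sums.
a = -4: -4+-1=-5, -4+0=-4, -4+3=-1, -4+9=5
a = 1: 1+-1=0, 1+0=1, 1+3=4, 1+9=10
a = 7: 7+-1=6, 7+0=7, 7+3=10, 7+9=16
a = 8: 8+-1=7, 8+0=8, 8+3=11, 8+9=17
Collecting distinct sums: A + B = {-5, -4, -1, 0, 1, 4, 5, 6, 7, 8, 10, 11, 16, 17}
|A + B| = 14

A + B = {-5, -4, -1, 0, 1, 4, 5, 6, 7, 8, 10, 11, 16, 17}


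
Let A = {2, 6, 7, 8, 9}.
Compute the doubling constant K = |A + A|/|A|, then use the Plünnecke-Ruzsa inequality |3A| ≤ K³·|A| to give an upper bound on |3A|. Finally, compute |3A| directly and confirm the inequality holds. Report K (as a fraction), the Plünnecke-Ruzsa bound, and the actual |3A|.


|A| = 5.
Step 1: Compute A + A by enumerating all 25 pairs.
A + A = {4, 8, 9, 10, 11, 12, 13, 14, 15, 16, 17, 18}, so |A + A| = 12.
Step 2: Doubling constant K = |A + A|/|A| = 12/5 = 12/5 ≈ 2.4000.
Step 3: Plünnecke-Ruzsa gives |3A| ≤ K³·|A| = (2.4000)³ · 5 ≈ 69.1200.
Step 4: Compute 3A = A + A + A directly by enumerating all triples (a,b,c) ∈ A³; |3A| = 19.
Step 5: Check 19 ≤ 69.1200? Yes ✓.

K = 12/5, Plünnecke-Ruzsa bound K³|A| ≈ 69.1200, |3A| = 19, inequality holds.


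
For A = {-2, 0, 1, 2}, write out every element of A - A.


A - A = {a - a' : a, a' ∈ A}.
Compute a - a' for each ordered pair (a, a'):
a = -2: -2--2=0, -2-0=-2, -2-1=-3, -2-2=-4
a = 0: 0--2=2, 0-0=0, 0-1=-1, 0-2=-2
a = 1: 1--2=3, 1-0=1, 1-1=0, 1-2=-1
a = 2: 2--2=4, 2-0=2, 2-1=1, 2-2=0
Collecting distinct values (and noting 0 appears from a-a):
A - A = {-4, -3, -2, -1, 0, 1, 2, 3, 4}
|A - A| = 9

A - A = {-4, -3, -2, -1, 0, 1, 2, 3, 4}


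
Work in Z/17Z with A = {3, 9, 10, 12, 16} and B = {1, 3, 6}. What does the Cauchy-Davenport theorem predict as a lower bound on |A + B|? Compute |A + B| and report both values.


Cauchy-Davenport: |A + B| ≥ min(p, |A| + |B| - 1) for A, B nonempty in Z/pZ.
|A| = 5, |B| = 3, p = 17.
CD lower bound = min(17, 5 + 3 - 1) = min(17, 7) = 7.
Compute A + B mod 17 directly:
a = 3: 3+1=4, 3+3=6, 3+6=9
a = 9: 9+1=10, 9+3=12, 9+6=15
a = 10: 10+1=11, 10+3=13, 10+6=16
a = 12: 12+1=13, 12+3=15, 12+6=1
a = 16: 16+1=0, 16+3=2, 16+6=5
A + B = {0, 1, 2, 4, 5, 6, 9, 10, 11, 12, 13, 15, 16}, so |A + B| = 13.
Verify: 13 ≥ 7? Yes ✓.

CD lower bound = 7, actual |A + B| = 13.


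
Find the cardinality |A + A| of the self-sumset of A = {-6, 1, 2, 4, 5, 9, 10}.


A + A = {a + a' : a, a' ∈ A}; |A| = 7.
General bounds: 2|A| - 1 ≤ |A + A| ≤ |A|(|A|+1)/2, i.e. 13 ≤ |A + A| ≤ 28.
Lower bound 2|A|-1 is attained iff A is an arithmetic progression.
Enumerate sums a + a' for a ≤ a' (symmetric, so this suffices):
a = -6: -6+-6=-12, -6+1=-5, -6+2=-4, -6+4=-2, -6+5=-1, -6+9=3, -6+10=4
a = 1: 1+1=2, 1+2=3, 1+4=5, 1+5=6, 1+9=10, 1+10=11
a = 2: 2+2=4, 2+4=6, 2+5=7, 2+9=11, 2+10=12
a = 4: 4+4=8, 4+5=9, 4+9=13, 4+10=14
a = 5: 5+5=10, 5+9=14, 5+10=15
a = 9: 9+9=18, 9+10=19
a = 10: 10+10=20
Distinct sums: {-12, -5, -4, -2, -1, 2, 3, 4, 5, 6, 7, 8, 9, 10, 11, 12, 13, 14, 15, 18, 19, 20}
|A + A| = 22

|A + A| = 22


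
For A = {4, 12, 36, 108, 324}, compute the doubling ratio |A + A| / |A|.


|A| = 5.
Compute A + A by enumerating all 25 pairs.
A + A = {8, 16, 24, 40, 48, 72, 112, 120, 144, 216, 328, 336, 360, 432, 648}, so |A + A| = 15.
K = |A + A| / |A| = 15/5 = 3/1 ≈ 3.0000.
Reference: AP of size 5 gives K = 9/5 ≈ 1.8000; a fully generic set of size 5 gives K ≈ 3.0000.

|A| = 5, |A + A| = 15, K = 15/5 = 3/1.


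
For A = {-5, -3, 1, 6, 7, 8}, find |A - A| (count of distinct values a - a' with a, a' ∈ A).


A - A = {a - a' : a, a' ∈ A}; |A| = 6.
Bounds: 2|A|-1 ≤ |A - A| ≤ |A|² - |A| + 1, i.e. 11 ≤ |A - A| ≤ 31.
Note: 0 ∈ A - A always (from a - a). The set is symmetric: if d ∈ A - A then -d ∈ A - A.
Enumerate nonzero differences d = a - a' with a > a' (then include -d):
Positive differences: {1, 2, 4, 5, 6, 7, 9, 10, 11, 12, 13}
Full difference set: {0} ∪ (positive diffs) ∪ (negative diffs).
|A - A| = 1 + 2·11 = 23 (matches direct enumeration: 23).

|A - A| = 23


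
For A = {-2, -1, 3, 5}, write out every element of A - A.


A - A = {a - a' : a, a' ∈ A}.
Compute a - a' for each ordered pair (a, a'):
a = -2: -2--2=0, -2--1=-1, -2-3=-5, -2-5=-7
a = -1: -1--2=1, -1--1=0, -1-3=-4, -1-5=-6
a = 3: 3--2=5, 3--1=4, 3-3=0, 3-5=-2
a = 5: 5--2=7, 5--1=6, 5-3=2, 5-5=0
Collecting distinct values (and noting 0 appears from a-a):
A - A = {-7, -6, -5, -4, -2, -1, 0, 1, 2, 4, 5, 6, 7}
|A - A| = 13

A - A = {-7, -6, -5, -4, -2, -1, 0, 1, 2, 4, 5, 6, 7}


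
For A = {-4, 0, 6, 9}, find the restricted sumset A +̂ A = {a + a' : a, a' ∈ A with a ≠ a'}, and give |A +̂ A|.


Restricted sumset: A +̂ A = {a + a' : a ∈ A, a' ∈ A, a ≠ a'}.
Equivalently, take A + A and drop any sum 2a that is achievable ONLY as a + a for a ∈ A (i.e. sums representable only with equal summands).
Enumerate pairs (a, a') with a < a' (symmetric, so each unordered pair gives one sum; this covers all a ≠ a'):
  -4 + 0 = -4
  -4 + 6 = 2
  -4 + 9 = 5
  0 + 6 = 6
  0 + 9 = 9
  6 + 9 = 15
Collected distinct sums: {-4, 2, 5, 6, 9, 15}
|A +̂ A| = 6
(Reference bound: |A +̂ A| ≥ 2|A| - 3 for |A| ≥ 2, with |A| = 4 giving ≥ 5.)

|A +̂ A| = 6


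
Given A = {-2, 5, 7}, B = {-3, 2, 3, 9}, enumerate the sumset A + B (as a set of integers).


A + B = {a + b : a ∈ A, b ∈ B}.
Enumerate all |A|·|B| = 3·4 = 12 pairs (a, b) and collect distinct sums.
a = -2: -2+-3=-5, -2+2=0, -2+3=1, -2+9=7
a = 5: 5+-3=2, 5+2=7, 5+3=8, 5+9=14
a = 7: 7+-3=4, 7+2=9, 7+3=10, 7+9=16
Collecting distinct sums: A + B = {-5, 0, 1, 2, 4, 7, 8, 9, 10, 14, 16}
|A + B| = 11

A + B = {-5, 0, 1, 2, 4, 7, 8, 9, 10, 14, 16}


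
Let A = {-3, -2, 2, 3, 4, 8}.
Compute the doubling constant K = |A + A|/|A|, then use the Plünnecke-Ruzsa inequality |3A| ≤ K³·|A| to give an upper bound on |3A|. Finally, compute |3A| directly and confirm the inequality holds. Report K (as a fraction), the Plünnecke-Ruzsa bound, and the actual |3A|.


|A| = 6.
Step 1: Compute A + A by enumerating all 36 pairs.
A + A = {-6, -5, -4, -1, 0, 1, 2, 4, 5, 6, 7, 8, 10, 11, 12, 16}, so |A + A| = 16.
Step 2: Doubling constant K = |A + A|/|A| = 16/6 = 16/6 ≈ 2.6667.
Step 3: Plünnecke-Ruzsa gives |3A| ≤ K³·|A| = (2.6667)³ · 6 ≈ 113.7778.
Step 4: Compute 3A = A + A + A directly by enumerating all triples (a,b,c) ∈ A³; |3A| = 29.
Step 5: Check 29 ≤ 113.7778? Yes ✓.

K = 16/6, Plünnecke-Ruzsa bound K³|A| ≈ 113.7778, |3A| = 29, inequality holds.


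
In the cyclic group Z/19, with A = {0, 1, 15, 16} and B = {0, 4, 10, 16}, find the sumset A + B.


Work in Z/19Z: reduce every sum a + b modulo 19.
Enumerate all 16 pairs:
a = 0: 0+0=0, 0+4=4, 0+10=10, 0+16=16
a = 1: 1+0=1, 1+4=5, 1+10=11, 1+16=17
a = 15: 15+0=15, 15+4=0, 15+10=6, 15+16=12
a = 16: 16+0=16, 16+4=1, 16+10=7, 16+16=13
Distinct residues collected: {0, 1, 4, 5, 6, 7, 10, 11, 12, 13, 15, 16, 17}
|A + B| = 13 (out of 19 total residues).

A + B = {0, 1, 4, 5, 6, 7, 10, 11, 12, 13, 15, 16, 17}


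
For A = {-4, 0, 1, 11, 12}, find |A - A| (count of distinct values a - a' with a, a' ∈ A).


A - A = {a - a' : a, a' ∈ A}; |A| = 5.
Bounds: 2|A|-1 ≤ |A - A| ≤ |A|² - |A| + 1, i.e. 9 ≤ |A - A| ≤ 21.
Note: 0 ∈ A - A always (from a - a). The set is symmetric: if d ∈ A - A then -d ∈ A - A.
Enumerate nonzero differences d = a - a' with a > a' (then include -d):
Positive differences: {1, 4, 5, 10, 11, 12, 15, 16}
Full difference set: {0} ∪ (positive diffs) ∪ (negative diffs).
|A - A| = 1 + 2·8 = 17 (matches direct enumeration: 17).

|A - A| = 17


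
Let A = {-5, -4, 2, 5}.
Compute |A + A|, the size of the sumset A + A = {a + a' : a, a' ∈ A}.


A + A = {a + a' : a, a' ∈ A}; |A| = 4.
General bounds: 2|A| - 1 ≤ |A + A| ≤ |A|(|A|+1)/2, i.e. 7 ≤ |A + A| ≤ 10.
Lower bound 2|A|-1 is attained iff A is an arithmetic progression.
Enumerate sums a + a' for a ≤ a' (symmetric, so this suffices):
a = -5: -5+-5=-10, -5+-4=-9, -5+2=-3, -5+5=0
a = -4: -4+-4=-8, -4+2=-2, -4+5=1
a = 2: 2+2=4, 2+5=7
a = 5: 5+5=10
Distinct sums: {-10, -9, -8, -3, -2, 0, 1, 4, 7, 10}
|A + A| = 10

|A + A| = 10


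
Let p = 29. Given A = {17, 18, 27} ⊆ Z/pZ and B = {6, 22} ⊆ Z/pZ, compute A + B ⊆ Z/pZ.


Work in Z/29Z: reduce every sum a + b modulo 29.
Enumerate all 6 pairs:
a = 17: 17+6=23, 17+22=10
a = 18: 18+6=24, 18+22=11
a = 27: 27+6=4, 27+22=20
Distinct residues collected: {4, 10, 11, 20, 23, 24}
|A + B| = 6 (out of 29 total residues).

A + B = {4, 10, 11, 20, 23, 24}


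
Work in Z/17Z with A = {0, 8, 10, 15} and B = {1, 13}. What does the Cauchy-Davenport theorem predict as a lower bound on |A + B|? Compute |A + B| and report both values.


Cauchy-Davenport: |A + B| ≥ min(p, |A| + |B| - 1) for A, B nonempty in Z/pZ.
|A| = 4, |B| = 2, p = 17.
CD lower bound = min(17, 4 + 2 - 1) = min(17, 5) = 5.
Compute A + B mod 17 directly:
a = 0: 0+1=1, 0+13=13
a = 8: 8+1=9, 8+13=4
a = 10: 10+1=11, 10+13=6
a = 15: 15+1=16, 15+13=11
A + B = {1, 4, 6, 9, 11, 13, 16}, so |A + B| = 7.
Verify: 7 ≥ 5? Yes ✓.

CD lower bound = 5, actual |A + B| = 7.


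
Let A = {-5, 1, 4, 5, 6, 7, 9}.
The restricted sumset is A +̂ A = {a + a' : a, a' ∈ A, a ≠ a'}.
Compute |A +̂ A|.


Restricted sumset: A +̂ A = {a + a' : a ∈ A, a' ∈ A, a ≠ a'}.
Equivalently, take A + A and drop any sum 2a that is achievable ONLY as a + a for a ∈ A (i.e. sums representable only with equal summands).
Enumerate pairs (a, a') with a < a' (symmetric, so each unordered pair gives one sum; this covers all a ≠ a'):
  -5 + 1 = -4
  -5 + 4 = -1
  -5 + 5 = 0
  -5 + 6 = 1
  -5 + 7 = 2
  -5 + 9 = 4
  1 + 4 = 5
  1 + 5 = 6
  1 + 6 = 7
  1 + 7 = 8
  1 + 9 = 10
  4 + 5 = 9
  4 + 6 = 10
  4 + 7 = 11
  4 + 9 = 13
  5 + 6 = 11
  5 + 7 = 12
  5 + 9 = 14
  6 + 7 = 13
  6 + 9 = 15
  7 + 9 = 16
Collected distinct sums: {-4, -1, 0, 1, 2, 4, 5, 6, 7, 8, 9, 10, 11, 12, 13, 14, 15, 16}
|A +̂ A| = 18
(Reference bound: |A +̂ A| ≥ 2|A| - 3 for |A| ≥ 2, with |A| = 7 giving ≥ 11.)

|A +̂ A| = 18


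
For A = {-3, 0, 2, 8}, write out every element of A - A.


A - A = {a - a' : a, a' ∈ A}.
Compute a - a' for each ordered pair (a, a'):
a = -3: -3--3=0, -3-0=-3, -3-2=-5, -3-8=-11
a = 0: 0--3=3, 0-0=0, 0-2=-2, 0-8=-8
a = 2: 2--3=5, 2-0=2, 2-2=0, 2-8=-6
a = 8: 8--3=11, 8-0=8, 8-2=6, 8-8=0
Collecting distinct values (and noting 0 appears from a-a):
A - A = {-11, -8, -6, -5, -3, -2, 0, 2, 3, 5, 6, 8, 11}
|A - A| = 13

A - A = {-11, -8, -6, -5, -3, -2, 0, 2, 3, 5, 6, 8, 11}


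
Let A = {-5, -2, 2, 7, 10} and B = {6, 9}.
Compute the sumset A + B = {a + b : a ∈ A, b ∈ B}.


A + B = {a + b : a ∈ A, b ∈ B}.
Enumerate all |A|·|B| = 5·2 = 10 pairs (a, b) and collect distinct sums.
a = -5: -5+6=1, -5+9=4
a = -2: -2+6=4, -2+9=7
a = 2: 2+6=8, 2+9=11
a = 7: 7+6=13, 7+9=16
a = 10: 10+6=16, 10+9=19
Collecting distinct sums: A + B = {1, 4, 7, 8, 11, 13, 16, 19}
|A + B| = 8

A + B = {1, 4, 7, 8, 11, 13, 16, 19}


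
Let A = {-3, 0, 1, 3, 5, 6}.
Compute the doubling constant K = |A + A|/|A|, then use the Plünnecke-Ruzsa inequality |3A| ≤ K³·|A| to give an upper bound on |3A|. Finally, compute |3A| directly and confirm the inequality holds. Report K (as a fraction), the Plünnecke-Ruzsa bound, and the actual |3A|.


|A| = 6.
Step 1: Compute A + A by enumerating all 36 pairs.
A + A = {-6, -3, -2, 0, 1, 2, 3, 4, 5, 6, 7, 8, 9, 10, 11, 12}, so |A + A| = 16.
Step 2: Doubling constant K = |A + A|/|A| = 16/6 = 16/6 ≈ 2.6667.
Step 3: Plünnecke-Ruzsa gives |3A| ≤ K³·|A| = (2.6667)³ · 6 ≈ 113.7778.
Step 4: Compute 3A = A + A + A directly by enumerating all triples (a,b,c) ∈ A³; |3A| = 25.
Step 5: Check 25 ≤ 113.7778? Yes ✓.

K = 16/6, Plünnecke-Ruzsa bound K³|A| ≈ 113.7778, |3A| = 25, inequality holds.


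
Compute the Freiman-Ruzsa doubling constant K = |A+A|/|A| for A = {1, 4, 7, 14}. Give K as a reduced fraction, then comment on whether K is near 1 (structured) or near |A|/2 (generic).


|A| = 4.
Compute A + A by enumerating all 16 pairs.
A + A = {2, 5, 8, 11, 14, 15, 18, 21, 28}, so |A + A| = 9.
K = |A + A| / |A| = 9/4 (already in lowest terms) ≈ 2.2500.
Reference: AP of size 4 gives K = 7/4 ≈ 1.7500; a fully generic set of size 4 gives K ≈ 2.5000.

|A| = 4, |A + A| = 9, K = 9/4.


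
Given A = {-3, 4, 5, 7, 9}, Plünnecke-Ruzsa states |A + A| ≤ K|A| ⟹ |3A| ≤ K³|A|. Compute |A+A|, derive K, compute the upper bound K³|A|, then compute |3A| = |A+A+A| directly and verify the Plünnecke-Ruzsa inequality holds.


|A| = 5.
Step 1: Compute A + A by enumerating all 25 pairs.
A + A = {-6, 1, 2, 4, 6, 8, 9, 10, 11, 12, 13, 14, 16, 18}, so |A + A| = 14.
Step 2: Doubling constant K = |A + A|/|A| = 14/5 = 14/5 ≈ 2.8000.
Step 3: Plünnecke-Ruzsa gives |3A| ≤ K³·|A| = (2.8000)³ · 5 ≈ 109.7600.
Step 4: Compute 3A = A + A + A directly by enumerating all triples (a,b,c) ∈ A³; |3A| = 26.
Step 5: Check 26 ≤ 109.7600? Yes ✓.

K = 14/5, Plünnecke-Ruzsa bound K³|A| ≈ 109.7600, |3A| = 26, inequality holds.


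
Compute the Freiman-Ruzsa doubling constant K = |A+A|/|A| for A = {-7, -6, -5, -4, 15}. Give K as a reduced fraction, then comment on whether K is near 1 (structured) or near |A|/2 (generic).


|A| = 5.
Compute A + A by enumerating all 25 pairs.
A + A = {-14, -13, -12, -11, -10, -9, -8, 8, 9, 10, 11, 30}, so |A + A| = 12.
K = |A + A| / |A| = 12/5 (already in lowest terms) ≈ 2.4000.
Reference: AP of size 5 gives K = 9/5 ≈ 1.8000; a fully generic set of size 5 gives K ≈ 3.0000.

|A| = 5, |A + A| = 12, K = 12/5.


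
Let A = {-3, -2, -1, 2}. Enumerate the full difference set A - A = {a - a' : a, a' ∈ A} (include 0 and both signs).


A - A = {a - a' : a, a' ∈ A}.
Compute a - a' for each ordered pair (a, a'):
a = -3: -3--3=0, -3--2=-1, -3--1=-2, -3-2=-5
a = -2: -2--3=1, -2--2=0, -2--1=-1, -2-2=-4
a = -1: -1--3=2, -1--2=1, -1--1=0, -1-2=-3
a = 2: 2--3=5, 2--2=4, 2--1=3, 2-2=0
Collecting distinct values (and noting 0 appears from a-a):
A - A = {-5, -4, -3, -2, -1, 0, 1, 2, 3, 4, 5}
|A - A| = 11

A - A = {-5, -4, -3, -2, -1, 0, 1, 2, 3, 4, 5}


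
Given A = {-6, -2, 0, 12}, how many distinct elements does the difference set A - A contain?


A - A = {a - a' : a, a' ∈ A}; |A| = 4.
Bounds: 2|A|-1 ≤ |A - A| ≤ |A|² - |A| + 1, i.e. 7 ≤ |A - A| ≤ 13.
Note: 0 ∈ A - A always (from a - a). The set is symmetric: if d ∈ A - A then -d ∈ A - A.
Enumerate nonzero differences d = a - a' with a > a' (then include -d):
Positive differences: {2, 4, 6, 12, 14, 18}
Full difference set: {0} ∪ (positive diffs) ∪ (negative diffs).
|A - A| = 1 + 2·6 = 13 (matches direct enumeration: 13).

|A - A| = 13


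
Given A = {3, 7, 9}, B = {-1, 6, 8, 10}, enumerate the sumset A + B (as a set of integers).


A + B = {a + b : a ∈ A, b ∈ B}.
Enumerate all |A|·|B| = 3·4 = 12 pairs (a, b) and collect distinct sums.
a = 3: 3+-1=2, 3+6=9, 3+8=11, 3+10=13
a = 7: 7+-1=6, 7+6=13, 7+8=15, 7+10=17
a = 9: 9+-1=8, 9+6=15, 9+8=17, 9+10=19
Collecting distinct sums: A + B = {2, 6, 8, 9, 11, 13, 15, 17, 19}
|A + B| = 9

A + B = {2, 6, 8, 9, 11, 13, 15, 17, 19}


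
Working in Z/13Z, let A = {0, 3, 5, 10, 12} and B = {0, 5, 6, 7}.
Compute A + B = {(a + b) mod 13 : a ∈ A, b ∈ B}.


Work in Z/13Z: reduce every sum a + b modulo 13.
Enumerate all 20 pairs:
a = 0: 0+0=0, 0+5=5, 0+6=6, 0+7=7
a = 3: 3+0=3, 3+5=8, 3+6=9, 3+7=10
a = 5: 5+0=5, 5+5=10, 5+6=11, 5+7=12
a = 10: 10+0=10, 10+5=2, 10+6=3, 10+7=4
a = 12: 12+0=12, 12+5=4, 12+6=5, 12+7=6
Distinct residues collected: {0, 2, 3, 4, 5, 6, 7, 8, 9, 10, 11, 12}
|A + B| = 12 (out of 13 total residues).

A + B = {0, 2, 3, 4, 5, 6, 7, 8, 9, 10, 11, 12}


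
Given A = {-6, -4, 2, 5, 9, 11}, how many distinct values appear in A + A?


A + A = {a + a' : a, a' ∈ A}; |A| = 6.
General bounds: 2|A| - 1 ≤ |A + A| ≤ |A|(|A|+1)/2, i.e. 11 ≤ |A + A| ≤ 21.
Lower bound 2|A|-1 is attained iff A is an arithmetic progression.
Enumerate sums a + a' for a ≤ a' (symmetric, so this suffices):
a = -6: -6+-6=-12, -6+-4=-10, -6+2=-4, -6+5=-1, -6+9=3, -6+11=5
a = -4: -4+-4=-8, -4+2=-2, -4+5=1, -4+9=5, -4+11=7
a = 2: 2+2=4, 2+5=7, 2+9=11, 2+11=13
a = 5: 5+5=10, 5+9=14, 5+11=16
a = 9: 9+9=18, 9+11=20
a = 11: 11+11=22
Distinct sums: {-12, -10, -8, -4, -2, -1, 1, 3, 4, 5, 7, 10, 11, 13, 14, 16, 18, 20, 22}
|A + A| = 19

|A + A| = 19


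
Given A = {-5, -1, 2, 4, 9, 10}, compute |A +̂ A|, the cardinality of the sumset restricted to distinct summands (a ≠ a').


Restricted sumset: A +̂ A = {a + a' : a ∈ A, a' ∈ A, a ≠ a'}.
Equivalently, take A + A and drop any sum 2a that is achievable ONLY as a + a for a ∈ A (i.e. sums representable only with equal summands).
Enumerate pairs (a, a') with a < a' (symmetric, so each unordered pair gives one sum; this covers all a ≠ a'):
  -5 + -1 = -6
  -5 + 2 = -3
  -5 + 4 = -1
  -5 + 9 = 4
  -5 + 10 = 5
  -1 + 2 = 1
  -1 + 4 = 3
  -1 + 9 = 8
  -1 + 10 = 9
  2 + 4 = 6
  2 + 9 = 11
  2 + 10 = 12
  4 + 9 = 13
  4 + 10 = 14
  9 + 10 = 19
Collected distinct sums: {-6, -3, -1, 1, 3, 4, 5, 6, 8, 9, 11, 12, 13, 14, 19}
|A +̂ A| = 15
(Reference bound: |A +̂ A| ≥ 2|A| - 3 for |A| ≥ 2, with |A| = 6 giving ≥ 9.)

|A +̂ A| = 15


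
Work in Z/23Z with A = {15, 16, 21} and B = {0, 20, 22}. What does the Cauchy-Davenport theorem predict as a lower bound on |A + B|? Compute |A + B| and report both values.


Cauchy-Davenport: |A + B| ≥ min(p, |A| + |B| - 1) for A, B nonempty in Z/pZ.
|A| = 3, |B| = 3, p = 23.
CD lower bound = min(23, 3 + 3 - 1) = min(23, 5) = 5.
Compute A + B mod 23 directly:
a = 15: 15+0=15, 15+20=12, 15+22=14
a = 16: 16+0=16, 16+20=13, 16+22=15
a = 21: 21+0=21, 21+20=18, 21+22=20
A + B = {12, 13, 14, 15, 16, 18, 20, 21}, so |A + B| = 8.
Verify: 8 ≥ 5? Yes ✓.

CD lower bound = 5, actual |A + B| = 8.


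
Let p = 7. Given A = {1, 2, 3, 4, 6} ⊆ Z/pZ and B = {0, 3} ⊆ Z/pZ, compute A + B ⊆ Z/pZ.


Work in Z/7Z: reduce every sum a + b modulo 7.
Enumerate all 10 pairs:
a = 1: 1+0=1, 1+3=4
a = 2: 2+0=2, 2+3=5
a = 3: 3+0=3, 3+3=6
a = 4: 4+0=4, 4+3=0
a = 6: 6+0=6, 6+3=2
Distinct residues collected: {0, 1, 2, 3, 4, 5, 6}
|A + B| = 7 (out of 7 total residues).

A + B = {0, 1, 2, 3, 4, 5, 6}


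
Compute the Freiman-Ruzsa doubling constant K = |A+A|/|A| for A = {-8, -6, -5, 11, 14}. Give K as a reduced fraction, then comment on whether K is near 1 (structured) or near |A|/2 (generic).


|A| = 5.
Compute A + A by enumerating all 25 pairs.
A + A = {-16, -14, -13, -12, -11, -10, 3, 5, 6, 8, 9, 22, 25, 28}, so |A + A| = 14.
K = |A + A| / |A| = 14/5 (already in lowest terms) ≈ 2.8000.
Reference: AP of size 5 gives K = 9/5 ≈ 1.8000; a fully generic set of size 5 gives K ≈ 3.0000.

|A| = 5, |A + A| = 14, K = 14/5.


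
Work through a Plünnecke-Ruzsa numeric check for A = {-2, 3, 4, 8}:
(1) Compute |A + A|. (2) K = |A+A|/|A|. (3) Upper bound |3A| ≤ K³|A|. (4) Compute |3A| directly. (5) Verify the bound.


|A| = 4.
Step 1: Compute A + A by enumerating all 16 pairs.
A + A = {-4, 1, 2, 6, 7, 8, 11, 12, 16}, so |A + A| = 9.
Step 2: Doubling constant K = |A + A|/|A| = 9/4 = 9/4 ≈ 2.2500.
Step 3: Plünnecke-Ruzsa gives |3A| ≤ K³·|A| = (2.2500)³ · 4 ≈ 45.5625.
Step 4: Compute 3A = A + A + A directly by enumerating all triples (a,b,c) ∈ A³; |3A| = 16.
Step 5: Check 16 ≤ 45.5625? Yes ✓.

K = 9/4, Plünnecke-Ruzsa bound K³|A| ≈ 45.5625, |3A| = 16, inequality holds.


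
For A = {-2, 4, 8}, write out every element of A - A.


A - A = {a - a' : a, a' ∈ A}.
Compute a - a' for each ordered pair (a, a'):
a = -2: -2--2=0, -2-4=-6, -2-8=-10
a = 4: 4--2=6, 4-4=0, 4-8=-4
a = 8: 8--2=10, 8-4=4, 8-8=0
Collecting distinct values (and noting 0 appears from a-a):
A - A = {-10, -6, -4, 0, 4, 6, 10}
|A - A| = 7

A - A = {-10, -6, -4, 0, 4, 6, 10}


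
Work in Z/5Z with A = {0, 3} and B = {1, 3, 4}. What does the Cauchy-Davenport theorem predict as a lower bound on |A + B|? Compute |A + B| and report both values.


Cauchy-Davenport: |A + B| ≥ min(p, |A| + |B| - 1) for A, B nonempty in Z/pZ.
|A| = 2, |B| = 3, p = 5.
CD lower bound = min(5, 2 + 3 - 1) = min(5, 4) = 4.
Compute A + B mod 5 directly:
a = 0: 0+1=1, 0+3=3, 0+4=4
a = 3: 3+1=4, 3+3=1, 3+4=2
A + B = {1, 2, 3, 4}, so |A + B| = 4.
Verify: 4 ≥ 4? Yes ✓.

CD lower bound = 4, actual |A + B| = 4.


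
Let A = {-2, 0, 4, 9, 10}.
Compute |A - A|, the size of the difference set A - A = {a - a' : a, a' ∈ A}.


A - A = {a - a' : a, a' ∈ A}; |A| = 5.
Bounds: 2|A|-1 ≤ |A - A| ≤ |A|² - |A| + 1, i.e. 9 ≤ |A - A| ≤ 21.
Note: 0 ∈ A - A always (from a - a). The set is symmetric: if d ∈ A - A then -d ∈ A - A.
Enumerate nonzero differences d = a - a' with a > a' (then include -d):
Positive differences: {1, 2, 4, 5, 6, 9, 10, 11, 12}
Full difference set: {0} ∪ (positive diffs) ∪ (negative diffs).
|A - A| = 1 + 2·9 = 19 (matches direct enumeration: 19).

|A - A| = 19


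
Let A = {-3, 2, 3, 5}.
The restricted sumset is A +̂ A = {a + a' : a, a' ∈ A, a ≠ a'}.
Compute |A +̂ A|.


Restricted sumset: A +̂ A = {a + a' : a ∈ A, a' ∈ A, a ≠ a'}.
Equivalently, take A + A and drop any sum 2a that is achievable ONLY as a + a for a ∈ A (i.e. sums representable only with equal summands).
Enumerate pairs (a, a') with a < a' (symmetric, so each unordered pair gives one sum; this covers all a ≠ a'):
  -3 + 2 = -1
  -3 + 3 = 0
  -3 + 5 = 2
  2 + 3 = 5
  2 + 5 = 7
  3 + 5 = 8
Collected distinct sums: {-1, 0, 2, 5, 7, 8}
|A +̂ A| = 6
(Reference bound: |A +̂ A| ≥ 2|A| - 3 for |A| ≥ 2, with |A| = 4 giving ≥ 5.)

|A +̂ A| = 6


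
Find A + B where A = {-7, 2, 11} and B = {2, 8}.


A + B = {a + b : a ∈ A, b ∈ B}.
Enumerate all |A|·|B| = 3·2 = 6 pairs (a, b) and collect distinct sums.
a = -7: -7+2=-5, -7+8=1
a = 2: 2+2=4, 2+8=10
a = 11: 11+2=13, 11+8=19
Collecting distinct sums: A + B = {-5, 1, 4, 10, 13, 19}
|A + B| = 6

A + B = {-5, 1, 4, 10, 13, 19}


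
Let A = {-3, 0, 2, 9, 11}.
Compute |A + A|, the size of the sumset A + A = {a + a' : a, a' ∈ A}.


A + A = {a + a' : a, a' ∈ A}; |A| = 5.
General bounds: 2|A| - 1 ≤ |A + A| ≤ |A|(|A|+1)/2, i.e. 9 ≤ |A + A| ≤ 15.
Lower bound 2|A|-1 is attained iff A is an arithmetic progression.
Enumerate sums a + a' for a ≤ a' (symmetric, so this suffices):
a = -3: -3+-3=-6, -3+0=-3, -3+2=-1, -3+9=6, -3+11=8
a = 0: 0+0=0, 0+2=2, 0+9=9, 0+11=11
a = 2: 2+2=4, 2+9=11, 2+11=13
a = 9: 9+9=18, 9+11=20
a = 11: 11+11=22
Distinct sums: {-6, -3, -1, 0, 2, 4, 6, 8, 9, 11, 13, 18, 20, 22}
|A + A| = 14

|A + A| = 14


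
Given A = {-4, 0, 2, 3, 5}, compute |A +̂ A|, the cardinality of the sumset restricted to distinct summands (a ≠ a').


Restricted sumset: A +̂ A = {a + a' : a ∈ A, a' ∈ A, a ≠ a'}.
Equivalently, take A + A and drop any sum 2a that is achievable ONLY as a + a for a ∈ A (i.e. sums representable only with equal summands).
Enumerate pairs (a, a') with a < a' (symmetric, so each unordered pair gives one sum; this covers all a ≠ a'):
  -4 + 0 = -4
  -4 + 2 = -2
  -4 + 3 = -1
  -4 + 5 = 1
  0 + 2 = 2
  0 + 3 = 3
  0 + 5 = 5
  2 + 3 = 5
  2 + 5 = 7
  3 + 5 = 8
Collected distinct sums: {-4, -2, -1, 1, 2, 3, 5, 7, 8}
|A +̂ A| = 9
(Reference bound: |A +̂ A| ≥ 2|A| - 3 for |A| ≥ 2, with |A| = 5 giving ≥ 7.)

|A +̂ A| = 9


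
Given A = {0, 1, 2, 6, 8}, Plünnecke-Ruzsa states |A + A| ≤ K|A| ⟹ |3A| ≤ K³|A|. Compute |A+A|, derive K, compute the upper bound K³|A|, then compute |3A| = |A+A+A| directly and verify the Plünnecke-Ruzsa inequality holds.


|A| = 5.
Step 1: Compute A + A by enumerating all 25 pairs.
A + A = {0, 1, 2, 3, 4, 6, 7, 8, 9, 10, 12, 14, 16}, so |A + A| = 13.
Step 2: Doubling constant K = |A + A|/|A| = 13/5 = 13/5 ≈ 2.6000.
Step 3: Plünnecke-Ruzsa gives |3A| ≤ K³·|A| = (2.6000)³ · 5 ≈ 87.8800.
Step 4: Compute 3A = A + A + A directly by enumerating all triples (a,b,c) ∈ A³; |3A| = 22.
Step 5: Check 22 ≤ 87.8800? Yes ✓.

K = 13/5, Plünnecke-Ruzsa bound K³|A| ≈ 87.8800, |3A| = 22, inequality holds.


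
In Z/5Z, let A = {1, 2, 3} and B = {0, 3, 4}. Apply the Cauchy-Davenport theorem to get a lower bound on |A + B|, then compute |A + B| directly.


Cauchy-Davenport: |A + B| ≥ min(p, |A| + |B| - 1) for A, B nonempty in Z/pZ.
|A| = 3, |B| = 3, p = 5.
CD lower bound = min(5, 3 + 3 - 1) = min(5, 5) = 5.
Compute A + B mod 5 directly:
a = 1: 1+0=1, 1+3=4, 1+4=0
a = 2: 2+0=2, 2+3=0, 2+4=1
a = 3: 3+0=3, 3+3=1, 3+4=2
A + B = {0, 1, 2, 3, 4}, so |A + B| = 5.
Verify: 5 ≥ 5? Yes ✓.

CD lower bound = 5, actual |A + B| = 5.


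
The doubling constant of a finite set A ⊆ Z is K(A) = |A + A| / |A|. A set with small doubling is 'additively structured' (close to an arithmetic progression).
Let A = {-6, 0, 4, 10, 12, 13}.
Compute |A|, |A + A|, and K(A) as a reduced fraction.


|A| = 6.
Compute A + A by enumerating all 36 pairs.
A + A = {-12, -6, -2, 0, 4, 6, 7, 8, 10, 12, 13, 14, 16, 17, 20, 22, 23, 24, 25, 26}, so |A + A| = 20.
K = |A + A| / |A| = 20/6 = 10/3 ≈ 3.3333.
Reference: AP of size 6 gives K = 11/6 ≈ 1.8333; a fully generic set of size 6 gives K ≈ 3.5000.

|A| = 6, |A + A| = 20, K = 20/6 = 10/3.


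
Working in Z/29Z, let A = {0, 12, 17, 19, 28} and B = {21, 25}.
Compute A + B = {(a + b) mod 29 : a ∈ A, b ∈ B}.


Work in Z/29Z: reduce every sum a + b modulo 29.
Enumerate all 10 pairs:
a = 0: 0+21=21, 0+25=25
a = 12: 12+21=4, 12+25=8
a = 17: 17+21=9, 17+25=13
a = 19: 19+21=11, 19+25=15
a = 28: 28+21=20, 28+25=24
Distinct residues collected: {4, 8, 9, 11, 13, 15, 20, 21, 24, 25}
|A + B| = 10 (out of 29 total residues).

A + B = {4, 8, 9, 11, 13, 15, 20, 21, 24, 25}


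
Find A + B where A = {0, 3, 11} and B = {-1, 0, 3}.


A + B = {a + b : a ∈ A, b ∈ B}.
Enumerate all |A|·|B| = 3·3 = 9 pairs (a, b) and collect distinct sums.
a = 0: 0+-1=-1, 0+0=0, 0+3=3
a = 3: 3+-1=2, 3+0=3, 3+3=6
a = 11: 11+-1=10, 11+0=11, 11+3=14
Collecting distinct sums: A + B = {-1, 0, 2, 3, 6, 10, 11, 14}
|A + B| = 8

A + B = {-1, 0, 2, 3, 6, 10, 11, 14}


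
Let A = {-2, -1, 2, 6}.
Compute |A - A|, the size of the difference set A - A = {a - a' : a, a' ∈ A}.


A - A = {a - a' : a, a' ∈ A}; |A| = 4.
Bounds: 2|A|-1 ≤ |A - A| ≤ |A|² - |A| + 1, i.e. 7 ≤ |A - A| ≤ 13.
Note: 0 ∈ A - A always (from a - a). The set is symmetric: if d ∈ A - A then -d ∈ A - A.
Enumerate nonzero differences d = a - a' with a > a' (then include -d):
Positive differences: {1, 3, 4, 7, 8}
Full difference set: {0} ∪ (positive diffs) ∪ (negative diffs).
|A - A| = 1 + 2·5 = 11 (matches direct enumeration: 11).

|A - A| = 11


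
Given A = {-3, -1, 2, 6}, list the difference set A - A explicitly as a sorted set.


A - A = {a - a' : a, a' ∈ A}.
Compute a - a' for each ordered pair (a, a'):
a = -3: -3--3=0, -3--1=-2, -3-2=-5, -3-6=-9
a = -1: -1--3=2, -1--1=0, -1-2=-3, -1-6=-7
a = 2: 2--3=5, 2--1=3, 2-2=0, 2-6=-4
a = 6: 6--3=9, 6--1=7, 6-2=4, 6-6=0
Collecting distinct values (and noting 0 appears from a-a):
A - A = {-9, -7, -5, -4, -3, -2, 0, 2, 3, 4, 5, 7, 9}
|A - A| = 13

A - A = {-9, -7, -5, -4, -3, -2, 0, 2, 3, 4, 5, 7, 9}


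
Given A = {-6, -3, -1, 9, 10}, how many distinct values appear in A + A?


A + A = {a + a' : a, a' ∈ A}; |A| = 5.
General bounds: 2|A| - 1 ≤ |A + A| ≤ |A|(|A|+1)/2, i.e. 9 ≤ |A + A| ≤ 15.
Lower bound 2|A|-1 is attained iff A is an arithmetic progression.
Enumerate sums a + a' for a ≤ a' (symmetric, so this suffices):
a = -6: -6+-6=-12, -6+-3=-9, -6+-1=-7, -6+9=3, -6+10=4
a = -3: -3+-3=-6, -3+-1=-4, -3+9=6, -3+10=7
a = -1: -1+-1=-2, -1+9=8, -1+10=9
a = 9: 9+9=18, 9+10=19
a = 10: 10+10=20
Distinct sums: {-12, -9, -7, -6, -4, -2, 3, 4, 6, 7, 8, 9, 18, 19, 20}
|A + A| = 15

|A + A| = 15


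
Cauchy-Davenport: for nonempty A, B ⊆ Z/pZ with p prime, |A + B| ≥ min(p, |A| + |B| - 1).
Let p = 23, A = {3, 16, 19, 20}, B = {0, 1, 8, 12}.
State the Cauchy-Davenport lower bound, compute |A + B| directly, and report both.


Cauchy-Davenport: |A + B| ≥ min(p, |A| + |B| - 1) for A, B nonempty in Z/pZ.
|A| = 4, |B| = 4, p = 23.
CD lower bound = min(23, 4 + 4 - 1) = min(23, 7) = 7.
Compute A + B mod 23 directly:
a = 3: 3+0=3, 3+1=4, 3+8=11, 3+12=15
a = 16: 16+0=16, 16+1=17, 16+8=1, 16+12=5
a = 19: 19+0=19, 19+1=20, 19+8=4, 19+12=8
a = 20: 20+0=20, 20+1=21, 20+8=5, 20+12=9
A + B = {1, 3, 4, 5, 8, 9, 11, 15, 16, 17, 19, 20, 21}, so |A + B| = 13.
Verify: 13 ≥ 7? Yes ✓.

CD lower bound = 7, actual |A + B| = 13.


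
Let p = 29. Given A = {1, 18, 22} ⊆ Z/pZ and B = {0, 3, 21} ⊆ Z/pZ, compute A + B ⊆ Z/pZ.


Work in Z/29Z: reduce every sum a + b modulo 29.
Enumerate all 9 pairs:
a = 1: 1+0=1, 1+3=4, 1+21=22
a = 18: 18+0=18, 18+3=21, 18+21=10
a = 22: 22+0=22, 22+3=25, 22+21=14
Distinct residues collected: {1, 4, 10, 14, 18, 21, 22, 25}
|A + B| = 8 (out of 29 total residues).

A + B = {1, 4, 10, 14, 18, 21, 22, 25}
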